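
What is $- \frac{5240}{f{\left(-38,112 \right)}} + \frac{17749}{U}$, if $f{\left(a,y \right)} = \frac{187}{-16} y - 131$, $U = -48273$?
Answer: $\frac{1894933}{579276} \approx 3.2712$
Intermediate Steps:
$f{\left(a,y \right)} = -131 - \frac{187 y}{16}$ ($f{\left(a,y \right)} = 187 \left(- \frac{1}{16}\right) y - 131 = - \frac{187 y}{16} - 131 = -131 - \frac{187 y}{16}$)
$- \frac{5240}{f{\left(-38,112 \right)}} + \frac{17749}{U} = - \frac{5240}{-131 - 1309} + \frac{17749}{-48273} = - \frac{5240}{-131 - 1309} + 17749 \left(- \frac{1}{48273}\right) = - \frac{5240}{-1440} - \frac{17749}{48273} = \left(-5240\right) \left(- \frac{1}{1440}\right) - \frac{17749}{48273} = \frac{131}{36} - \frac{17749}{48273} = \frac{1894933}{579276}$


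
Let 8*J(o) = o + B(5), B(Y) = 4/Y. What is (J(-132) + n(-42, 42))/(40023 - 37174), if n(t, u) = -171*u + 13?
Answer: -971/385 ≈ -2.5221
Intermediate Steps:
J(o) = ⅒ + o/8 (J(o) = (o + 4/5)/8 = (o + 4*(⅕))/8 = (o + ⅘)/8 = (⅘ + o)/8 = ⅒ + o/8)
n(t, u) = 13 - 171*u
(J(-132) + n(-42, 42))/(40023 - 37174) = ((⅒ + (⅛)*(-132)) + (13 - 171*42))/(40023 - 37174) = ((⅒ - 33/2) + (13 - 7182))/2849 = (-82/5 - 7169)*(1/2849) = -35927/5*1/2849 = -971/385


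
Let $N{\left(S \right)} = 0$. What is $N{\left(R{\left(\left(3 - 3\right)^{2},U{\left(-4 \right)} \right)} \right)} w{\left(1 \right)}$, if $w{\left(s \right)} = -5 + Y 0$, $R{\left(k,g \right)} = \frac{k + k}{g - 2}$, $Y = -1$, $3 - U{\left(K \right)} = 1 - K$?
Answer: $0$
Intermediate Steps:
$U{\left(K \right)} = 2 + K$ ($U{\left(K \right)} = 3 - \left(1 - K\right) = 3 + \left(-1 + K\right) = 2 + K$)
$R{\left(k,g \right)} = \frac{2 k}{-2 + g}$
$w{\left(s \right)} = -5$ ($w{\left(s \right)} = -5 - 0 = -5 + 0 = -5$)
$N{\left(R{\left(\left(3 - 3\right)^{2},U{\left(-4 \right)} \right)} \right)} w{\left(1 \right)} = 0 \left(-5\right) = 0$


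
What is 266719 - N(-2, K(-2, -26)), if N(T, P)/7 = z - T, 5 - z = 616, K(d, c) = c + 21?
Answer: 270982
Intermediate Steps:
K(d, c) = 21 + c
z = -611 (z = 5 - 1*616 = 5 - 616 = -611)
N(T, P) = -4277 - 7*T (N(T, P) = 7*(-611 - T) = -4277 - 7*T)
266719 - N(-2, K(-2, -26)) = 266719 - (-4277 - 7*(-2)) = 266719 - (-4277 + 14) = 266719 - 1*(-4263) = 266719 + 4263 = 270982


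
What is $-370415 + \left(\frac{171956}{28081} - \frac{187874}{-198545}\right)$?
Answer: $- \frac{2065150943946361}{5575342145} \approx -3.7041 \cdot 10^{5}$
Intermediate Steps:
$-370415 + \left(\frac{171956}{28081} - \frac{187874}{-198545}\right) = -370415 + \left(171956 \cdot \frac{1}{28081} - - \frac{187874}{198545}\right) = -370415 + \left(\frac{171956}{28081} + \frac{187874}{198545}\right) = -370415 + \frac{39416693814}{5575342145} = - \frac{2065150943946361}{5575342145}$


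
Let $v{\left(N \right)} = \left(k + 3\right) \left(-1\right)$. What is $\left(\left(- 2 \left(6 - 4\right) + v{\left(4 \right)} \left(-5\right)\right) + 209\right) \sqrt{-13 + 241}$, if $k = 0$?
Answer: $440 \sqrt{57} \approx 3321.9$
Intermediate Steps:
$v{\left(N \right)} = -3$ ($v{\left(N \right)} = \left(0 + 3\right) \left(-1\right) = 3 \left(-1\right) = -3$)
$\left(\left(- 2 \left(6 - 4\right) + v{\left(4 \right)} \left(-5\right)\right) + 209\right) \sqrt{-13 + 241} = \left(\left(- 2 \left(6 - 4\right) - -15\right) + 209\right) \sqrt{-13 + 241} = \left(\left(\left(-2\right) 2 + 15\right) + 209\right) \sqrt{228} = \left(\left(-4 + 15\right) + 209\right) 2 \sqrt{57} = \left(11 + 209\right) 2 \sqrt{57} = 220 \cdot 2 \sqrt{57} = 440 \sqrt{57}$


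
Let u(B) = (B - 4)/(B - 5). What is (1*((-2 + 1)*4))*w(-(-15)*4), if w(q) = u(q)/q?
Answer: -56/825 ≈ -0.067879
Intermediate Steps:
u(B) = (-4 + B)/(-5 + B)
w(q) = (-4 + q)/(q*(-5 + q)) (w(q) = ((-4 + q)/(-5 + q))/q = (-4 + q)/(q*(-5 + q)))
(1*((-2 + 1)*4))*w(-(-15)*4) = (1*((-2 + 1)*4))*((-4 - (-15)*4)/(((-(-15)*4))*(-5 - (-15)*4))) = (1*(-1*4))*((-4 - 5*(-12))/(((-5*(-12)))*(-5 - 5*(-12)))) = (1*(-4))*((-4 + 60)/(60*(-5 + 60))) = -56/(15*55) = -4*14/825 = -56/825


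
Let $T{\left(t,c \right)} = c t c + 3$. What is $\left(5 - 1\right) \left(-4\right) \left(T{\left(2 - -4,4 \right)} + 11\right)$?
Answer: $-1760$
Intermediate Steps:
$T{\left(t,c \right)} = 3 + t c^{2}$ ($T{\left(t,c \right)} = t c^{2} + 3 = 3 + t c^{2}$)
$\left(5 - 1\right) \left(-4\right) \left(T{\left(2 - -4,4 \right)} + 11\right) = \left(5 - 1\right) \left(-4\right) \left(\left(3 + \left(2 - -4\right) 4^{2}\right) + 11\right) = 4 \left(-4\right) \left(\left(3 + \left(2 + 4\right) 16\right) + 11\right) = - 16 \left(\left(3 + 6 \cdot 16\right) + 11\right) = - 16 \left(\left(3 + 96\right) + 11\right) = - 16 \left(99 + 11\right) = \left(-16\right) 110 = -1760$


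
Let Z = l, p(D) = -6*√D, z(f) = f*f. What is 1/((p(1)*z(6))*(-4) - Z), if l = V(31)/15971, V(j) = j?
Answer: 15971/13798913 ≈ 0.0011574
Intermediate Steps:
z(f) = f²
l = 31/15971 ≈ 0.0019410
Z = 31/15971 ≈ 0.0019410
1/((p(1)*z(6))*(-4) - Z) = 1/((-6*√1*6²)*(-4) - 1*31/15971) = 1/((-6*1*36)*(-4) - 31/15971) = 1/(-6*36*(-4) - 31/15971) = 1/(-216*(-4) - 31/15971) = 1/(864 - 31/15971) = 1/(13798913/15971) = 15971/13798913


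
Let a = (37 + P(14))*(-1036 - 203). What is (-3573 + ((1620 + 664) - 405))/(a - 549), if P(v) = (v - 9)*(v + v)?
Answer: 847/109926 ≈ 0.0077052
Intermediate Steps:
P(v) = 2*v*(-9 + v) (P(v) = (-9 + v)*(2*v) = 2*v*(-9 + v))
a = -219303 (a = (37 + 2*14*(-9 + 14))*(-1036 - 203) = (37 + 2*14*5)*(-1239) = (37 + 140)*(-1239) = 177*(-1239) = -219303)
(-3573 + ((1620 + 664) - 405))/(a - 549) = (-3573 + ((1620 + 664) - 405))/(-219303 - 549) = (-3573 + (2284 - 405))/(-219852) = (-3573 + 1879)*(-1/219852) = -1694*(-1/219852) = 847/109926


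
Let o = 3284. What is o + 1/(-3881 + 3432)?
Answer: 1474515/449 ≈ 3284.0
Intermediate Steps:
o + 1/(-3881 + 3432) = 3284 + 1/(-3881 + 3432) = 3284 + 1/(-449) = 3284 - 1/449 = 1474515/449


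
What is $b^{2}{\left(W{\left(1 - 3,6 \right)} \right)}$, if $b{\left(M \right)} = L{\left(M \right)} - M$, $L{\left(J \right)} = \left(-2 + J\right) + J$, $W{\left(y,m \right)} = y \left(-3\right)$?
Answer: $16$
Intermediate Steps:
$W{\left(y,m \right)} = - 3 y$
$L{\left(J \right)} = -2 + 2 J$
$b{\left(M \right)} = -2 + M$ ($b{\left(M \right)} = \left(-2 + 2 M\right) - M = -2 + M$)
$b^{2}{\left(W{\left(1 - 3,6 \right)} \right)} = \left(-2 - 3 \left(1 - 3\right)\right)^{2} = \left(-2 - -6\right)^{2} = \left(-2 + 6\right)^{2} = 4^{2} = 16$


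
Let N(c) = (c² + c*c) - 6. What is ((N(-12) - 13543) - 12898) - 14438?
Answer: -40597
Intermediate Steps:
N(c) = -6 + 2*c² (N(c) = (c² + c²) - 6 = 2*c² - 6 = -6 + 2*c²)
((N(-12) - 13543) - 12898) - 14438 = (((-6 + 2*(-12)²) - 13543) - 12898) - 14438 = (((-6 + 2*144) - 13543) - 12898) - 14438 = (((-6 + 288) - 13543) - 12898) - 14438 = ((282 - 13543) - 12898) - 14438 = (-13261 - 12898) - 14438 = -26159 - 14438 = -40597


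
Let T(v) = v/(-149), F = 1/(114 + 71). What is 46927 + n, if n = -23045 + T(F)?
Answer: 658307329/27565 ≈ 23882.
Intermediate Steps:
F = 1/185 ≈ 0.0054054
T(v) = -v/149 (T(v) = v*(-1/149) = -v/149)
n = -635235426/27565 (n = -23045 - 1/149*1/185 = -23045 - 1/27565 = -635235426/27565 ≈ -23045.)
46927 + n = 46927 - 635235426/27565 = 658307329/27565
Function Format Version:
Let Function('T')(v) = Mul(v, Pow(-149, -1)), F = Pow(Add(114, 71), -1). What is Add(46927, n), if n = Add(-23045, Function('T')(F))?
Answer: Rational(658307329, 27565) ≈ 23882.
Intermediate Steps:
F = Rational(1, 185) (F = Pow(185, -1) = Rational(1, 185) ≈ 0.0054054)
Function('T')(v) = Mul(Rational(-1, 149), v) (Function('T')(v) = Mul(v, Rational(-1, 149)) = Mul(Rational(-1, 149), v))
n = Rational(-635235426, 27565) (n = Add(-23045, Mul(Rational(-1, 149), Rational(1, 185))) = Add(-23045, Rational(-1, 27565)) = Rational(-635235426, 27565) ≈ -23045.)
Add(46927, n) = Add(46927, Rational(-635235426, 27565)) = Rational(658307329, 27565)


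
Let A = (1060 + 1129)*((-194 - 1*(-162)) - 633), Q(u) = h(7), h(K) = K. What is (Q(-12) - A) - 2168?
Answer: 1453524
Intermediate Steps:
Q(u) = 7
A = -1455685 (A = 2189*((-194 + 162) - 633) = 2189*(-32 - 633) = 2189*(-665) = -1455685)
(Q(-12) - A) - 2168 = (7 - 1*(-1455685)) - 2168 = (7 + 1455685) - 2168 = 1455692 - 2168 = 1453524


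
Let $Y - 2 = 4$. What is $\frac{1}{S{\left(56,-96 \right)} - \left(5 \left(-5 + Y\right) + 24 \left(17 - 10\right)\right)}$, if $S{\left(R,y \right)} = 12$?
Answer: $- \frac{1}{161} \approx -0.0062112$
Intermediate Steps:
$Y = 6$ ($Y = 2 + 4 = 6$)
$\frac{1}{S{\left(56,-96 \right)} - \left(5 \left(-5 + Y\right) + 24 \left(17 - 10\right)\right)} = \frac{1}{12 - \left(5 \left(-5 + 6\right) + 24 \left(17 - 10\right)\right)} = \frac{1}{12 - 173} = \frac{1}{-161} = - \frac{1}{161}$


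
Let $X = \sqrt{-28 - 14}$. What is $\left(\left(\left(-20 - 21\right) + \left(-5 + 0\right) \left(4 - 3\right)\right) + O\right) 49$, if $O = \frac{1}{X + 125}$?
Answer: $\frac{49 \left(- 46 \sqrt{42} + 5749 i\right)}{\sqrt{42} - 125 i} \approx -2253.6 - 0.020269 i$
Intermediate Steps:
$X = i \sqrt{42}$ ($X = \sqrt{-42} = i \sqrt{42} \approx 6.4807 i$)
$O = \frac{1}{125 + i \sqrt{42}}$ ($O = \frac{1}{i \sqrt{42} + 125} = \frac{1}{125 + i \sqrt{42}} \approx 0.0079786 - 0.00041366 i$)
$\left(\left(\left(-20 - 21\right) + \left(-5 + 0\right) \left(4 - 3\right)\right) + O\right) 49 = \left(\left(\left(-20 - 21\right) + \left(-5 + 0\right) \left(4 - 3\right)\right) + \left(\frac{125}{15667} - \frac{i \sqrt{42}}{15667}\right)\right) 49 = \left(\left(-41 - 5\right) + \left(\frac{125}{15667} - \frac{i \sqrt{42}}{15667}\right)\right) 49 = \left(-46 + \left(\frac{125}{15667} - \frac{i \sqrt{42}}{15667}\right)\right) 49 = \left(- \frac{720557}{15667} - \frac{i \sqrt{42}}{15667}\right) 49 = - \frac{35307293}{15667} - \frac{49 i \sqrt{42}}{15667}$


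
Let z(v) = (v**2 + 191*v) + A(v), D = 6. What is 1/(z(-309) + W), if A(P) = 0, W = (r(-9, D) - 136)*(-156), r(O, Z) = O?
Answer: 1/59082 ≈ 1.6926e-5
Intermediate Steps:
W = 22620 (W = (-9 - 136)*(-156) = -145*(-156) = 22620)
z(v) = v**2 + 191*v (z(v) = (v**2 + 191*v) + 0 = v**2 + 191*v)
1/(z(-309) + W) = 1/(-309*(191 - 309) + 22620) = 1/(-309*(-118) + 22620) = 1/(36462 + 22620) = 1/59082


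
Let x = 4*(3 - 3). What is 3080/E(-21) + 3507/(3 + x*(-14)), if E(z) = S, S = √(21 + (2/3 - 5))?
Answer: 1169 + 308*√6 ≈ 1923.4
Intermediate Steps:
S = 5*√6/3 (S = √(21 + (2*(⅓) - 5)) = √(21 + (⅔ - 5)) = √(21 - 13/3) = √(50/3) = 5*√6/3 ≈ 4.0825)
E(z) = 5*√6/3
x = 0 (x = 4*0 = 0)
3080/E(-21) + 3507/(3 + x*(-14)) = 3080/((5*√6/3)) + 3507/(3 + 0*(-14)) = 3080*(√6/10) + 3507/(3 + 0) = 308*√6 + 3507/3 = 308*√6 + 3507*(⅓) = 308*√6 + 1169 = 1169 + 308*√6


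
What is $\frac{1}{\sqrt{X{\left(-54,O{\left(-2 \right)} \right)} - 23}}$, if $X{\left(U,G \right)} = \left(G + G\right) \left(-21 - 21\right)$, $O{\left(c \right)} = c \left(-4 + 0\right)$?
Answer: $- \frac{i \sqrt{695}}{695} \approx - 0.037932 i$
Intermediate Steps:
$O{\left(c \right)} = - 4 c$ ($O{\left(c \right)} = c \left(-4\right) = - 4 c$)
$X{\left(U,G \right)} = - 84 G$ ($X{\left(U,G \right)} = 2 G \left(-42\right) = - 84 G$)
$\frac{1}{\sqrt{X{\left(-54,O{\left(-2 \right)} \right)} - 23}} = \frac{1}{\sqrt{- 84 \left(\left(-4\right) \left(-2\right)\right) - 23}} = \frac{1}{\sqrt{\left(-84\right) 8 - 23}} = \frac{1}{\sqrt{-672 - 23}} = \frac{1}{\sqrt{-695}} = \frac{1}{i \sqrt{695}} = - \frac{i \sqrt{695}}{695}$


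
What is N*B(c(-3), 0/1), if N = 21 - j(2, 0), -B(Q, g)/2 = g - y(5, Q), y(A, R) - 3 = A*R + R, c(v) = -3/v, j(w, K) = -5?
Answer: 468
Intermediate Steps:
y(A, R) = 3 + R + A*R (y(A, R) = 3 + (A*R + R) = 3 + (R + A*R) = 3 + R + A*R)
B(Q, g) = 6 - 2*g + 12*Q (B(Q, g) = -2*(g - (3 + Q + 5*Q)) = -2*(g - (3 + 6*Q)) = -2*(g + (-3 - 6*Q)) = -2*(-3 + g - 6*Q) = 6 - 2*g + 12*Q)
N = 26 (N = 21 - 1*(-5) = 21 + 5 = 26)
N*B(c(-3), 0/1) = 26*(6 - 0/1 + 12*(-3/(-3))) = 26*(6 - 0 + 12*(-3*(-1/3))) = 26*(6 - 2*0 + 12*1) = 26*(6 + 0 + 12) = 26*18 = 468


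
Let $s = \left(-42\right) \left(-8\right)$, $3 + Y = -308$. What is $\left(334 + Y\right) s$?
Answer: $7728$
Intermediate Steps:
$Y = -311$ ($Y = -3 - 308 = -311$)
$s = 336$
$\left(334 + Y\right) s = \left(334 - 311\right) 336 = 23 \cdot 336 = 7728$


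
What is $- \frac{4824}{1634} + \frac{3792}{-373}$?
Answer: $- \frac{3997740}{304741} \approx -13.118$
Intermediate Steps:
$- \frac{4824}{1634} + \frac{3792}{-373} = \left(-4824\right) \frac{1}{1634} + 3792 \left(- \frac{1}{373}\right) = - \frac{2412}{817} - \frac{3792}{373} = - \frac{3997740}{304741}$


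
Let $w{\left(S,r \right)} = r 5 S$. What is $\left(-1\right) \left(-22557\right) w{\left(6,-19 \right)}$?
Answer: $-12857490$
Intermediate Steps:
$w{\left(S,r \right)} = 5 S r$ ($w{\left(S,r \right)} = 5 r S = 5 S r$)
$\left(-1\right) \left(-22557\right) w{\left(6,-19 \right)} = \left(-1\right) \left(-22557\right) 5 \cdot 6 \left(-19\right) = 22557 \left(-570\right) = -12857490$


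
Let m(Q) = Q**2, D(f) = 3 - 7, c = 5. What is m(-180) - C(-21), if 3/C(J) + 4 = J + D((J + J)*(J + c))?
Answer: 939603/29 ≈ 32400.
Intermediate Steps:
D(f) = -4
C(J) = 3/(-8 + J) (C(J) = 3/(-4 + (J - 4)) = 3/(-4 + (-4 + J)) = 3/(-8 + J))
m(-180) - C(-21) = (-180)**2 - 3/(-8 - 21) = 32400 - 3/(-29) = 32400 - 3*(-1)/29 = 32400 - 1*(-3/29) = 32400 + 3/29 = 939603/29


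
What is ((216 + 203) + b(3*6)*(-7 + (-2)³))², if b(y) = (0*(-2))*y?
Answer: 175561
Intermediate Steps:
b(y) = 0 (b(y) = 0*y = 0)
((216 + 203) + b(3*6)*(-7 + (-2)³))² = ((216 + 203) + 0*(-7 + (-2)³))² = (419 + 0*(-7 - 8))² = (419 + 0*(-15))² = (419 + 0)² = 419² = 175561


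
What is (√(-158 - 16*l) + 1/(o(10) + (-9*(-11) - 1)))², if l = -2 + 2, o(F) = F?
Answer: -1842911/11664 + I*√158/54 ≈ -158.0 + 0.23277*I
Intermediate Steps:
l = 0
(√(-158 - 16*l) + 1/(o(10) + (-9*(-11) - 1)))² = (√(-158 - 16*0) + 1/(10 + (-9*(-11) - 1)))² = (√(-158 + 0) + 1/(10 + (99 - 1)))² = (√(-158) + 1/(10 + 98))² = (I*√158 + 1/108)² = (1/108 + I*√158)²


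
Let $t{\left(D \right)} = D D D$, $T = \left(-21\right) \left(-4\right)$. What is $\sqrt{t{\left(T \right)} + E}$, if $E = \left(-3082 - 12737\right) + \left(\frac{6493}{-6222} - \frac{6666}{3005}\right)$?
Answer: $\frac{\sqrt{201667426989516654630}}{18697110} \approx 759.53$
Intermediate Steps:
$T = 84$
$E = - \frac{295830570407}{18697110}$ ($E = -15819 + \left(6493 \left(- \frac{1}{6222}\right) - \frac{6666}{3005}\right) = -15819 - \frac{60987317}{18697110} = - \frac{295830570407}{18697110} \approx -15822.0$)
$t{\left(D \right)} = D^{3}$ ($t{\left(D \right)} = D^{2} D = D^{3}$)
$\sqrt{t{\left(T \right)} + E} = \sqrt{84^{3} - \frac{295830570407}{18697110}} = \sqrt{592704 - \frac{295830570407}{18697110}} = \sqrt{\frac{10786021315033}{18697110}} = \frac{\sqrt{201667426989516654630}}{18697110}$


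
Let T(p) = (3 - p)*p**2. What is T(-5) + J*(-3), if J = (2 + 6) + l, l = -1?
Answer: 179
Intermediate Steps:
J = 7 (J = (2 + 6) - 1 = 8 - 1 = 7)
T(p) = p**2*(3 - p)
T(-5) + J*(-3) = (-5)**2*(3 - 1*(-5)) + 7*(-3) = 25*(3 + 5) - 21 = 25*8 - 21 = 200 - 21 = 179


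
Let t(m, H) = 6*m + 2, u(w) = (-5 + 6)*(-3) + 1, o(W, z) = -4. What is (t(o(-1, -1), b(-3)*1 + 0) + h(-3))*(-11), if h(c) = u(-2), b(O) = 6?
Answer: 264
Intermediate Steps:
u(w) = -2 (u(w) = 1*(-3) + 1 = -3 + 1 = -2)
h(c) = -2
t(m, H) = 2 + 6*m
(t(o(-1, -1), b(-3)*1 + 0) + h(-3))*(-11) = ((2 + 6*(-4)) - 2)*(-11) = ((2 - 24) - 2)*(-11) = (-22 - 2)*(-11) = -24*(-11) = 264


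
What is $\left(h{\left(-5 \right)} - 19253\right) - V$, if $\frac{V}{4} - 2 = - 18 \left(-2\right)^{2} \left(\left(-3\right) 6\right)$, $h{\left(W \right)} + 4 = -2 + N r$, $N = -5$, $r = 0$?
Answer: $-24451$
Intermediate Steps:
$h{\left(W \right)} = -6$ ($h{\left(W \right)} = -4 - 2 = -6$)
$V = 5192$ ($V = 8 + 4 - 18 \left(-2\right)^{2} \left(\left(-3\right) 6\right) = 8 + 4 \left(-18\right) 4 \left(-18\right) = 8 + 4 \left(\left(-72\right) \left(-18\right)\right) = 8 + 4 \cdot 1296 = 8 + 5184 = 5192$)
$\left(h{\left(-5 \right)} - 19253\right) - V = \left(-6 - 19253\right) - 5192 = -19259 - 5192 = -24451$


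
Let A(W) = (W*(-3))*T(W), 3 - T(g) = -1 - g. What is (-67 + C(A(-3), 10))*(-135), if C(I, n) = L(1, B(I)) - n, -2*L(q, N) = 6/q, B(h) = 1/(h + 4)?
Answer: 10800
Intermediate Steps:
T(g) = 4 + g (T(g) = 3 - (-1 - g) = 3 + (1 + g) = 4 + g)
A(W) = -3*W*(4 + W) (A(W) = (W*(-3))*(4 + W) = (-3*W)*(4 + W) = -3*W*(4 + W))
B(h) = 1/(4 + h)
L(q, N) = -3/q
C(I, n) = -3 - n (C(I, n) = -3/1 - n = -3*1 - n = -3 - n)
(-67 + C(A(-3), 10))*(-135) = (-67 + (-3 - 1*10))*(-135) = (-67 + (-3 - 10))*(-135) = (-67 - 13)*(-135) = -80*(-135) = 10800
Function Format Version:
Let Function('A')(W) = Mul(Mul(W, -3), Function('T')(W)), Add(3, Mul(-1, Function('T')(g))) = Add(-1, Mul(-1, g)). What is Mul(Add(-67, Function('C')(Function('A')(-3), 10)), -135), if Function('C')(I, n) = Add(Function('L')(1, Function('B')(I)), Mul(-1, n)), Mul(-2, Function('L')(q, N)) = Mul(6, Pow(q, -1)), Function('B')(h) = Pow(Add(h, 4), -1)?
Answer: 10800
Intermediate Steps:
Function('T')(g) = Add(4, g) (Function('T')(g) = Add(3, Mul(-1, Add(-1, Mul(-1, g)))) = Add(3, Add(1, g)) = Add(4, g))
Function('A')(W) = Mul(-3, W, Add(4, W)) (Function('A')(W) = Mul(Mul(W, -3), Add(4, W)) = Mul(Mul(-3, W), Add(4, W)) = Mul(-3, W, Add(4, W)))
Function('B')(h) = Pow(Add(4, h), -1)
Function('L')(q, N) = Mul(-3, Pow(q, -1)) (Function('L')(q, N) = Mul(Rational(-1, 2), Mul(6, Pow(q, -1))) = Mul(-3, Pow(q, -1)))
Function('C')(I, n) = Add(-3, Mul(-1, n)) (Function('C')(I, n) = Add(Mul(-3, Pow(1, -1)), Mul(-1, n)) = Add(Mul(-3, 1), Mul(-1, n)) = Add(-3, Mul(-1, n)))
Mul(Add(-67, Function('C')(Function('A')(-3), 10)), -135) = Mul(Add(-67, Add(-3, Mul(-1, 10))), -135) = Mul(Add(-67, Add(-3, -10)), -135) = Mul(Add(-67, -13), -135) = Mul(-80, -135) = 10800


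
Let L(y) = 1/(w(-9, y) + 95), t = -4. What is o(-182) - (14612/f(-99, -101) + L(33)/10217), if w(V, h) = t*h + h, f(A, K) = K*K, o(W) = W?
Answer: -76471946191/416894468 ≈ -183.43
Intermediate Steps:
f(A, K) = K**2
w(V, h) = -3*h (w(V, h) = -4*h + h = -3*h)
L(y) = 1/(95 - 3*y) (L(y) = 1/(-3*y + 95) = 1/(95 - 3*y))
o(-182) - (14612/f(-99, -101) + L(33)/10217) = -182 - (14612/((-101)**2) + 1/((95 - 3*33)*10217)) = -182 - (14612/10201 + (1/10217)/(95 - 99)) = -182 - (14612*(1/10201) + (1/10217)/(-4)) = -182 - (14612/10201 - 1/4*1/10217) = -182 - (14612/10201 - 1/40868) = -182 - 1*597153015/416894468 = -182 - 597153015/416894468 = -76471946191/416894468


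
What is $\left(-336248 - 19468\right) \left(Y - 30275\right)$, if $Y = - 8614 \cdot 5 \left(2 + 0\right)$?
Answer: $41410678140$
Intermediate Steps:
$Y = -86140$ ($Y = - 8614 \cdot 5 \cdot 2 = \left(-8614\right) 10 = -86140$)
$\left(-336248 - 19468\right) \left(Y - 30275\right) = \left(-336248 - 19468\right) \left(-86140 - 30275\right) = \left(-355716\right) \left(-116415\right) = 41410678140$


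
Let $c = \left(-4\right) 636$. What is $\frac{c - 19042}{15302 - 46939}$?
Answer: $\frac{21586}{31637} \approx 0.6823$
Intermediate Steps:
$c = -2544$
$\frac{c - 19042}{15302 - 46939} = \frac{-2544 - 19042}{15302 - 46939} = - \frac{21586}{-31637} = \left(-21586\right) \left(- \frac{1}{31637}\right) = \frac{21586}{31637}$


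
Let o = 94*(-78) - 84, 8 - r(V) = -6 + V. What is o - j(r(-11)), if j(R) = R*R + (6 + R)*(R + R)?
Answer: -9591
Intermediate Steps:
r(V) = 14 - V (r(V) = 8 - (-6 + V) = 8 + (6 - V) = 14 - V)
o = -7416 (o = -7332 - 84 = -7416)
j(R) = R² + 2*R*(6 + R) (j(R) = R² + (6 + R)*(2*R) = R² + 2*R*(6 + R))
o - j(r(-11)) = -7416 - 3*(14 - 1*(-11))*(4 + (14 - 1*(-11))) = -7416 - 3*(14 + 11)*(4 + (14 + 11)) = -7416 - 3*25*(4 + 25) = -7416 - 3*25*29 = -7416 - 1*2175 = -7416 - 2175 = -9591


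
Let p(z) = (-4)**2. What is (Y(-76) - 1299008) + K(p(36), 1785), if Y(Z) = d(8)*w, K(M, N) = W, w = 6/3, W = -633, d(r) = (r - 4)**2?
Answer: -1299609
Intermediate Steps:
d(r) = (-4 + r)**2
p(z) = 16
w = 2 (w = 6*(1/3) = 2)
K(M, N) = -633
Y(Z) = 32 (Y(Z) = (-4 + 8)**2*2 = 4**2*2 = 16*2 = 32)
(Y(-76) - 1299008) + K(p(36), 1785) = (32 - 1299008) - 633 = -1298976 - 633 = -1299609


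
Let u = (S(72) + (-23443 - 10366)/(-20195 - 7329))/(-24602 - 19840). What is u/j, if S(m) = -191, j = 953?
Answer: 5223275/1165730192424 ≈ 4.4807e-6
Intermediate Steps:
u = 5223275/1223221608 (u = (-191 + (-23443 - 10366)/(-20195 - 7329))/(-24602 - 19840) = (-191 - 33809/(-27524))/(-44442) = (-191 - 33809*(-1/27524))*(-1/44442) = (-191 + 33809/27524)*(-1/44442) = -5223275/27524*(-1/44442) = 5223275/1223221608 ≈ 0.0042701)
u/j = (5223275/1223221608)/953 = (5223275/1223221608)*(1/953) = 5223275/1165730192424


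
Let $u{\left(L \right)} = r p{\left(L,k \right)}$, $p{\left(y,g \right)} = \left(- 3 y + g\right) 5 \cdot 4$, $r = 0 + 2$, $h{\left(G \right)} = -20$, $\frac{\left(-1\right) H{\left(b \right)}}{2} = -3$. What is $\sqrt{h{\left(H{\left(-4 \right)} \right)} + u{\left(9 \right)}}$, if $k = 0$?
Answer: $10 i \sqrt{11} \approx 33.166 i$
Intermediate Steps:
$H{\left(b \right)} = 6$ ($H{\left(b \right)} = \left(-2\right) \left(-3\right) = 6$)
$r = 2$
$p{\left(y,g \right)} = - 60 y + 20 g$ ($p{\left(y,g \right)} = \left(g - 3 y\right) 5 \cdot 4 = \left(- 15 y + 5 g\right) 4 = - 60 y + 20 g$)
$u{\left(L \right)} = - 120 L$ ($u{\left(L \right)} = 2 \left(- 60 L + 20 \cdot 0\right) = 2 \left(- 60 L + 0\right) = 2 \left(- 60 L\right) = - 120 L$)
$\sqrt{h{\left(H{\left(-4 \right)} \right)} + u{\left(9 \right)}} = \sqrt{-20 - 1080} = \sqrt{-1100} = 10 i \sqrt{11}$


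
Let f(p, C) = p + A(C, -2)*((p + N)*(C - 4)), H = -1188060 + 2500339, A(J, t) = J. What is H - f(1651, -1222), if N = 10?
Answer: -2487153064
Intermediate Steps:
H = 1312279
f(p, C) = p + C*(-4 + C)*(10 + p) (f(p, C) = p + C*((p + 10)*(C - 4)) = p + C*((10 + p)*(-4 + C)) = p + C*((-4 + C)*(10 + p)) = p + C*(-4 + C)*(10 + p))
H - f(1651, -1222) = 1312279 - (1651 - 40*(-1222) + 10*(-1222)² + 1651*(-1222)² - 4*(-1222)*1651) = 1312279 - (1651 + 48880 + 10*1493284 + 1651*1493284 + 8070088) = 1312279 - (1651 + 48880 + 14932840 + 2465411884 + 8070088) = 1312279 - 1*2488465343 = 1312279 - 2488465343 = -2487153064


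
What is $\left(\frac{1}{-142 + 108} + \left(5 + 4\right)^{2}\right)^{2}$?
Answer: $\frac{7579009}{1156} \approx 6556.2$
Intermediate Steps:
$\left(\frac{1}{-142 + 108} + \left(5 + 4\right)^{2}\right)^{2} = \left(\frac{1}{-34} + 9^{2}\right)^{2} = \left(- \frac{1}{34} + 81\right)^{2} = \left(\frac{2753}{34}\right)^{2} = \frac{7579009}{1156}$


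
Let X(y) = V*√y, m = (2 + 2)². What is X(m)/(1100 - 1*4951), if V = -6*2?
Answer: 48/3851 ≈ 0.012464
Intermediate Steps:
V = -12
m = 16 (m = 4² = 16)
X(y) = -12*√y
X(m)/(1100 - 1*4951) = (-12*√16)/(1100 - 1*4951) = (-12*4)/(1100 - 4951) = -48/(-3851) = -48*(-1/3851) = 48/3851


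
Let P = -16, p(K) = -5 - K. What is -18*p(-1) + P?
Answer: 56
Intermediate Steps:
-18*p(-1) + P = -18*(-5 - 1*(-1)) - 16 = -18*(-5 + 1) - 16 = -18*(-4) - 16 = 72 - 16 = 56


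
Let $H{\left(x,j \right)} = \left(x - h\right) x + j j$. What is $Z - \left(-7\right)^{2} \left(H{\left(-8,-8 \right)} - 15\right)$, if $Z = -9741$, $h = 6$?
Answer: $-17630$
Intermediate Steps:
$H{\left(x,j \right)} = j^{2} + x \left(-6 + x\right)$ ($H{\left(x,j \right)} = \left(x - 6\right) x + j j = \left(x - 6\right) x + j^{2} = \left(-6 + x\right) x + j^{2} = x \left(-6 + x\right) + j^{2} = j^{2} + x \left(-6 + x\right)$)
$Z - \left(-7\right)^{2} \left(H{\left(-8,-8 \right)} - 15\right) = -9741 - \left(-7\right)^{2} \left(\left(\left(-8\right)^{2} + \left(-8\right)^{2} - -48\right) - 15\right) = -9741 - 49 \left(\left(64 + 64 + 48\right) - 15\right) = -9741 - 49 \left(176 - 15\right) = -9741 - 49 \cdot 161 = -9741 - 7889 = -17630$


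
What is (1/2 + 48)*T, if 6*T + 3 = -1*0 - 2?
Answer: -485/12 ≈ -40.417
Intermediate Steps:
T = -⅚ (T = -½ + (-1*0 - 2)/6 = -½ + (0 - 2)/6 = -½ + (⅙)*(-2) = -½ - ⅓ = -⅚ ≈ -0.83333)
(1/2 + 48)*T = (1/2 + 48)*(-⅚) = (½ + 48)*(-⅚) = (97/2)*(-⅚) = -485/12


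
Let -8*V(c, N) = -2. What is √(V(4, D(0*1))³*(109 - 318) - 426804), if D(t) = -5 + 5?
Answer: I*√27315665/8 ≈ 653.3*I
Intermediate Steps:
D(t) = 0
V(c, N) = ¼ (V(c, N) = -⅛*(-2) = ¼)
√(V(4, D(0*1))³*(109 - 318) - 426804) = √((¼)³*(109 - 318) - 426804) = √((1/64)*(-209) - 426804) = √(-209/64 - 426804) = √(-27315665/64) = I*√27315665/8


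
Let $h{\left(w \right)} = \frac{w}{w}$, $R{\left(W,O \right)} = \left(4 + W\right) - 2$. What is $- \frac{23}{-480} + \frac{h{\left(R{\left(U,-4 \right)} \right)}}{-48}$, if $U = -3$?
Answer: $\frac{13}{480} \approx 0.027083$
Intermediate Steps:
$R{\left(W,O \right)} = 2 + W$
$h{\left(w \right)} = 1$
$- \frac{23}{-480} + \frac{h{\left(R{\left(U,-4 \right)} \right)}}{-48} = - \frac{23}{-480} + 1 \frac{1}{-48} = \left(-23\right) \left(- \frac{1}{480}\right) + 1 \left(- \frac{1}{48}\right) = \frac{23}{480} - \frac{1}{48} = \frac{13}{480}$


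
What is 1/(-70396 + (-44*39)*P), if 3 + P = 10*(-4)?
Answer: 1/3392 ≈ 0.00029481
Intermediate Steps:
P = -43 (P = -3 + 10*(-4) = -3 - 40 = -43)
1/(-70396 + (-44*39)*P) = 1/(-70396 - 44*39*(-43)) = 1/(-70396 - 1716*(-43)) = 1/(-70396 + 73788) = 1/3392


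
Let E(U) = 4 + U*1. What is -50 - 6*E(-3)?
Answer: -56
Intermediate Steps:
E(U) = 4 + U
-50 - 6*E(-3) = -50 - 6*(4 - 3) = -50 - 6*1 = -50 - 6 = -56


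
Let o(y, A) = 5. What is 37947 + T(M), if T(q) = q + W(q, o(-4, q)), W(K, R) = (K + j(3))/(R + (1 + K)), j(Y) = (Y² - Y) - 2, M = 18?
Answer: 455591/12 ≈ 37966.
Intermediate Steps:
j(Y) = -2 + Y² - Y
W(K, R) = (4 + K)/(1 + K + R) (W(K, R) = (K + (-2 + 3² - 1*3))/(R + (1 + K)) = (K + (-2 + 9 - 3))/(1 + K + R) = (K + 4)/(1 + K + R) = (4 + K)/(1 + K + R))
T(q) = q + (4 + q)/(6 + q) (T(q) = q + (4 + q)/(1 + q + 5) = q + (4 + q)/(6 + q))
37947 + T(M) = 37947 + (4 + 18 + 18*(6 + 18))/(6 + 18) = 37947 + (4 + 18 + 18*24)/24 = 37947 + (4 + 18 + 432)/24 = 37947 + (1/24)*454 = 37947 + 227/12 = 455591/12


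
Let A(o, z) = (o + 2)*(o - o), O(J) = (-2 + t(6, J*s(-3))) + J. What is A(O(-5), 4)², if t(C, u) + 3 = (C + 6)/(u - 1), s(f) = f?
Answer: 0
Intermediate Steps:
t(C, u) = -3 + (6 + C)/(-1 + u) (t(C, u) = -3 + (C + 6)/(u - 1) = -3 + (6 + C)/(-1 + u))
O(J) = -2 + J + (15 + 9*J)/(-1 - 3*J) (O(J) = (-2 + (9 + 6 - 3*J*(-3))/(-1 + J*(-3))) + J = (-2 + (9 + 6 - (-9)*J)/(-1 - 3*J)) + J = (-2 + (9 + 6 + 9*J)/(-1 - 3*J)) + J = (-2 + (15 + 9*J)/(-1 - 3*J)) + J = -2 + J + (15 + 9*J)/(-1 - 3*J))
A(o, z) = 0 (A(o, z) = (2 + o)*0 = 0)
A(O(-5), 4)² = 0² = 0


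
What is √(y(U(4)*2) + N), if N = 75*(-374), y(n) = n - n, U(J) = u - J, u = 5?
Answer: 5*I*√1122 ≈ 167.48*I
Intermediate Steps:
U(J) = 5 - J
y(n) = 0
N = -28050
√(y(U(4)*2) + N) = √(0 - 28050) = √(-28050) = 5*I*√1122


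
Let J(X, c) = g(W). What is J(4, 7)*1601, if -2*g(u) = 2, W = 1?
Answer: -1601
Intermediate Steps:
g(u) = -1 (g(u) = -½*2 = -1)
J(X, c) = -1
J(4, 7)*1601 = -1*1601 = -1601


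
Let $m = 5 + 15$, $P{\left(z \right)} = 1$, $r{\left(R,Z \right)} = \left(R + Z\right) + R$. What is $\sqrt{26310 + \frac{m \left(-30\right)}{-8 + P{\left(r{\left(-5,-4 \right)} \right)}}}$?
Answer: $\frac{3 \sqrt{143710}}{7} \approx 162.47$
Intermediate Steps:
$r{\left(R,Z \right)} = Z + 2 R$
$m = 20$
$\sqrt{26310 + \frac{m \left(-30\right)}{-8 + P{\left(r{\left(-5,-4 \right)} \right)}}} = \sqrt{26310 + \frac{20 \left(-30\right)}{-8 + 1}} = \sqrt{26310 - \frac{600}{-7}} = \sqrt{26310 - - \frac{600}{7}} = \sqrt{26310 + \frac{600}{7}} = \sqrt{\frac{184770}{7}} = \frac{3 \sqrt{143710}}{7}$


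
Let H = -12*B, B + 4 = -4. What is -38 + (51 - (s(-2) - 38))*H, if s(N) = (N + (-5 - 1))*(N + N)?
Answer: 5434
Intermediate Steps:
B = -8 (B = -4 - 4 = -8)
s(N) = 2*N*(-6 + N) (s(N) = (N - 6)*(2*N) = (-6 + N)*(2*N) = 2*N*(-6 + N))
H = 96 (H = -12*(-8) = 96)
-38 + (51 - (s(-2) - 38))*H = -38 + (51 - (2*(-2)*(-6 - 2) - 38))*96 = -38 + (51 - (2*(-2)*(-8) - 38))*96 = -38 + (51 - (32 - 38))*96 = -38 + (51 - 1*(-6))*96 = -38 + (51 + 6)*96 = -38 + 57*96 = -38 + 5472 = 5434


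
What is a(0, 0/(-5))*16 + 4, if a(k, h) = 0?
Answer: 4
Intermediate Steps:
a(0, 0/(-5))*16 + 4 = 0*16 + 4 = 0 + 4 = 4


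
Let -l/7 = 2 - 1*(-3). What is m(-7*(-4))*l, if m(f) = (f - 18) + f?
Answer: -1330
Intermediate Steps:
l = -35 (l = -7*(2 - 1*(-3)) = -7*(2 + 3) = -7*5 = -35)
m(f) = -18 + 2*f (m(f) = (-18 + f) + f = -18 + 2*f)
m(-7*(-4))*l = (-18 + 2*(-7*(-4)))*(-35) = (-18 + 2*28)*(-35) = (-18 + 56)*(-35) = 38*(-35) = -1330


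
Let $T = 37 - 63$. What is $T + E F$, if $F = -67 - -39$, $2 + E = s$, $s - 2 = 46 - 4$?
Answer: $-1202$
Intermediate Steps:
$s = 44$ ($s = 2 + \left(46 - 4\right) = 2 + 42 = 44$)
$E = 42$ ($E = -2 + 44 = 42$)
$T = -26$
$F = -28$ ($F = -67 + 39 = -28$)
$T + E F = -26 + 42 \left(-28\right) = -26 - 1176 = -1202$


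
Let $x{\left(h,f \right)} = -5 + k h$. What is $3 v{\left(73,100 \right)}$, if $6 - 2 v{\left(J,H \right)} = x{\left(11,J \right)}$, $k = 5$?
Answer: $-66$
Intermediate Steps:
$x{\left(h,f \right)} = -5 + 5 h$
$v{\left(J,H \right)} = -22$ ($v{\left(J,H \right)} = 3 - \frac{-5 + 5 \cdot 11}{2} = 3 - \frac{-5 + 55}{2} = 3 - 25 = -22$)
$3 v{\left(73,100 \right)} = 3 \left(-22\right) = -66$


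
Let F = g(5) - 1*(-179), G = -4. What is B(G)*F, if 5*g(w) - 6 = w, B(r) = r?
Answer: -3624/5 ≈ -724.80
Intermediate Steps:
g(w) = 6/5 + w/5
F = 906/5 (F = (6/5 + (⅕)*5) - 1*(-179) = (6/5 + 1) + 179 = 11/5 + 179 = 906/5 ≈ 181.20)
B(G)*F = -4*906/5 = -3624/5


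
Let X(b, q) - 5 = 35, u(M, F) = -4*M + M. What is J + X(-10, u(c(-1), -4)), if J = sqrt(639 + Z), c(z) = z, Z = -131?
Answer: 40 + 2*sqrt(127) ≈ 62.539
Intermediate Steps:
u(M, F) = -3*M
X(b, q) = 40 (X(b, q) = 5 + 35 = 40)
J = 2*sqrt(127) (J = sqrt(639 - 131) = sqrt(508) = 2*sqrt(127) ≈ 22.539)
J + X(-10, u(c(-1), -4)) = 2*sqrt(127) + 40 = 40 + 2*sqrt(127)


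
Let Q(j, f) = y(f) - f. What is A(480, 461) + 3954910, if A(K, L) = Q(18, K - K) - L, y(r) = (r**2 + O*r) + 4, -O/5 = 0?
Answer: 3954453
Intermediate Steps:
O = 0 (O = -5*0 = 0)
y(r) = 4 + r**2 (y(r) = (r**2 + 0*r) + 4 = (r**2 + 0) + 4 = r**2 + 4 = 4 + r**2)
Q(j, f) = 4 + f**2 - f (Q(j, f) = (4 + f**2) - f = 4 + f**2 - f)
A(K, L) = 4 - L (A(K, L) = (4 + (K - K)**2 - (K - K)) - L = (4 + 0**2 - 1*0) - L = (4 + 0 + 0) - L = 4 - L)
A(480, 461) + 3954910 = (4 - 1*461) + 3954910 = (4 - 461) + 3954910 = -457 + 3954910 = 3954453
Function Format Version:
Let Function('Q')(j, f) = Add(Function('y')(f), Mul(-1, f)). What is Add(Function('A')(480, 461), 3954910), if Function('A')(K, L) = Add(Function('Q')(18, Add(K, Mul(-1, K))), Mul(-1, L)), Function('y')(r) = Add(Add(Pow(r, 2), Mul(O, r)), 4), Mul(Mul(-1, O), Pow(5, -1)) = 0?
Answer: 3954453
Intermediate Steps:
O = 0 (O = Mul(-5, 0) = 0)
Function('y')(r) = Add(4, Pow(r, 2)) (Function('y')(r) = Add(Add(Pow(r, 2), Mul(0, r)), 4) = Add(Add(Pow(r, 2), 0), 4) = Add(Pow(r, 2), 4) = Add(4, Pow(r, 2)))
Function('Q')(j, f) = Add(4, Pow(f, 2), Mul(-1, f)) (Function('Q')(j, f) = Add(Add(4, Pow(f, 2)), Mul(-1, f)) = Add(4, Pow(f, 2), Mul(-1, f)))
Function('A')(K, L) = Add(4, Mul(-1, L)) (Function('A')(K, L) = Add(Add(4, Pow(Add(K, Mul(-1, K)), 2), Mul(-1, Add(K, Mul(-1, K)))), Mul(-1, L)) = Add(Add(4, Pow(0, 2), Mul(-1, 0)), Mul(-1, L)) = Add(Add(4, 0, 0), Mul(-1, L)) = Add(4, Mul(-1, L)))
Add(Function('A')(480, 461), 3954910) = Add(Add(4, Mul(-1, 461)), 3954910) = Add(Add(4, -461), 3954910) = Add(-457, 3954910) = 3954453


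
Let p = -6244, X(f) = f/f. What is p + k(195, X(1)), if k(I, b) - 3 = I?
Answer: -6046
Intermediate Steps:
X(f) = 1
k(I, b) = 3 + I
p + k(195, X(1)) = -6244 + (3 + 195) = -6244 + 198 = -6046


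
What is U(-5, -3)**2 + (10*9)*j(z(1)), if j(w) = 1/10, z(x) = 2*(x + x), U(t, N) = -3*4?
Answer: 153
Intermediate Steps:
U(t, N) = -12
z(x) = 4*x (z(x) = 2*(2*x) = 4*x)
j(w) = 1/10
U(-5, -3)**2 + (10*9)*j(z(1)) = (-12)**2 + (10*9)*(1/10) = 144 + 90*(1/10) = 144 + 9 = 153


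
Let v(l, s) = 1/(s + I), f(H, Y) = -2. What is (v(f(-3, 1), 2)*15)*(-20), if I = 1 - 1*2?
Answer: -300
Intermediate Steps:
I = -1 (I = 1 - 2 = -1)
v(l, s) = 1/(-1 + s) (v(l, s) = 1/(s - 1) = 1/(-1 + s))
(v(f(-3, 1), 2)*15)*(-20) = (15/(-1 + 2))*(-20) = (15/1)*(-20) = (1*15)*(-20) = 15*(-20) = -300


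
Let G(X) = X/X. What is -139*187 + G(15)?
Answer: -25992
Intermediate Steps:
G(X) = 1
-139*187 + G(15) = -139*187 + 1 = -25993 + 1 = -25992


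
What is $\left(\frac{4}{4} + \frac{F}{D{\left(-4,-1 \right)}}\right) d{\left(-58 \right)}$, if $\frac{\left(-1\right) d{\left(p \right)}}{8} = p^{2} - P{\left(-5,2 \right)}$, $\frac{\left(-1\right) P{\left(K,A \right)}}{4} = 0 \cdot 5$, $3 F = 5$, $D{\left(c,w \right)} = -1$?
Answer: $\frac{53824}{3} \approx 17941.0$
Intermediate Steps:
$F = \frac{5}{3}$ ($F = \frac{1}{3} \cdot 5 = \frac{5}{3} \approx 1.6667$)
$P{\left(K,A \right)} = 0$ ($P{\left(K,A \right)} = - 4 \cdot 0 \cdot 5 = \left(-4\right) 0 = 0$)
$d{\left(p \right)} = - 8 p^{2}$ ($d{\left(p \right)} = - 8 \left(p^{2} - 0\right) = - 8 \left(p^{2} + 0\right) = - 8 p^{2}$)
$\left(\frac{4}{4} + \frac{F}{D{\left(-4,-1 \right)}}\right) d{\left(-58 \right)} = \left(\frac{4}{4} + \frac{5}{3 \left(-1\right)}\right) \left(- 8 \left(-58\right)^{2}\right) = \left(4 \cdot \frac{1}{4} + \frac{5}{3} \left(-1\right)\right) \left(\left(-8\right) 3364\right) = \left(1 - \frac{5}{3}\right) \left(-26912\right) = \left(- \frac{2}{3}\right) \left(-26912\right) = \frac{53824}{3}$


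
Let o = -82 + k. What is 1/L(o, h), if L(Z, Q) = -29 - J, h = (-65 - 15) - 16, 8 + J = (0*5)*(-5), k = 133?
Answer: -1/21 ≈ -0.047619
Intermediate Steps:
o = 51 (o = -82 + 133 = 51)
J = -8 (J = -8 + (0*5)*(-5) = -8 + 0*(-5) = -8 + 0 = -8)
h = -96 (h = -80 - 16 = -96)
L(Z, Q) = -21 (L(Z, Q) = -29 - 1*(-8) = -29 + 8 = -21)
1/L(o, h) = 1/(-21) = -1/21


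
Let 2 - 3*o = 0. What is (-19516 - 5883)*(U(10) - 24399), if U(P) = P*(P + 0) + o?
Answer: 1851460105/3 ≈ 6.1715e+8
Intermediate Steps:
o = ⅔ (o = ⅔ - ⅓*0 = ⅔ + 0 = ⅔ ≈ 0.66667)
U(P) = ⅔ + P² (U(P) = P*(P + 0) + ⅔ = P*P + ⅔ = P² + ⅔ = ⅔ + P²)
(-19516 - 5883)*(U(10) - 24399) = (-19516 - 5883)*((⅔ + 10²) - 24399) = -25399*((⅔ + 100) - 24399) = -25399*(302/3 - 24399) = -25399*(-72895/3) = 1851460105/3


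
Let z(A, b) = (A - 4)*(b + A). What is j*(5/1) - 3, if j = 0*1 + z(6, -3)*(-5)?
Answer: -153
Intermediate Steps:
z(A, b) = (-4 + A)*(A + b)
j = -30 (j = 0*1 + (6² - 4*6 - 4*(-3) + 6*(-3))*(-5) = 0 + (36 - 24 + 12 - 18)*(-5) = 0 + 6*(-5) = 0 - 30 = -30)
j*(5/1) - 3 = -150/1 - 3 = -150 - 3 = -153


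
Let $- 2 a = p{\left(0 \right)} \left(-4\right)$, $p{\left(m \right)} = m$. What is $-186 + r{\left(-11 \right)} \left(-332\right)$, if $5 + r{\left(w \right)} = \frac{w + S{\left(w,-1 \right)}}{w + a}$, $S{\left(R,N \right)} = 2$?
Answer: $\frac{13226}{11} \approx 1202.4$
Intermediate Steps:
$a = 0$ ($a = - \frac{0 \left(-4\right)}{2} = \left(- \frac{1}{2}\right) 0 = 0$)
$r{\left(w \right)} = -5 + \frac{2 + w}{w}$ ($r{\left(w \right)} = -5 + \frac{w + 2}{w + 0} = -5 + \frac{2 + w}{w}$)
$-186 + r{\left(-11 \right)} \left(-332\right) = -186 + \left(-4 + \frac{2}{-11}\right) \left(-332\right) = -186 + \left(-4 + 2 \left(- \frac{1}{11}\right)\right) \left(-332\right) = -186 + \left(-4 - \frac{2}{11}\right) \left(-332\right) = -186 - - \frac{15272}{11} = -186 + \frac{15272}{11} = \frac{13226}{11}$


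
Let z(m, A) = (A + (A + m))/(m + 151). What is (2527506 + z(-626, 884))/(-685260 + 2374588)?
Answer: 75035263/50151925 ≈ 1.4962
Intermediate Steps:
z(m, A) = (m + 2*A)/(151 + m)
(2527506 + z(-626, 884))/(-685260 + 2374588) = (2527506 + (-626 + 2*884)/(151 - 626))/(-685260 + 2374588) = (2527506 + (-626 + 1768)/(-475))/1689328 = (2527506 - 1/475*1142)*(1/1689328) = (2527506 - 1142/475)*(1/1689328) = (1200564208/475)*(1/1689328) = 75035263/50151925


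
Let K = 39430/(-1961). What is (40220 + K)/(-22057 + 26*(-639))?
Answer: -78831990/75833831 ≈ -1.0395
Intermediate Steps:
K = -39430/1961 (K = 39430*(-1/1961) = -39430/1961 ≈ -20.107)
(40220 + K)/(-22057 + 26*(-639)) = (40220 - 39430/1961)/(-22057 + 26*(-639)) = 78831990/(1961*(-22057 - 16614)) = (78831990/1961)/(-38671) = (78831990/1961)*(-1/38671) = -78831990/75833831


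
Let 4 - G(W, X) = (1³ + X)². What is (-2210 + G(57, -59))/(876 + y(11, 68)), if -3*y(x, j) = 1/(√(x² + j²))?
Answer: -208371360600/32770792079 - 16710*√4745/32770792079 ≈ -6.3585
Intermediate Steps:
G(W, X) = 4 - (1 + X)² (G(W, X) = 4 - (1³ + X)² = 4 - (1 + X)²)
y(x, j) = -1/(3*√(j² + x²)) (y(x, j) = -1/(3*√(x² + j²)) = -1/(3*√(j² + x²)))
(-2210 + G(57, -59))/(876 + y(11, 68)) = (-2210 + (4 - (1 - 59)²))/(876 - 1/(3*√(68² + 11²))) = (-2210 + (4 - 1*(-58)²))/(876 - 1/(3*√(4624 + 121))) = (-2210 + (4 - 1*3364))/(876 - √4745/14235) = (-2210 + (4 - 3364))/(876 - √4745/14235) = (-2210 - 3360)/(876 - √4745/14235) = -5570/(876 - √4745/14235)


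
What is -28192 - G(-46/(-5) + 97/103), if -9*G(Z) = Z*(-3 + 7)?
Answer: -43549676/1545 ≈ -28188.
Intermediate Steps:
G(Z) = -4*Z/9 (G(Z) = -Z*(-3 + 7)/9 = -Z*4/9 = -4*Z/9)
-28192 - G(-46/(-5) + 97/103) = -28192 - (-4)*(-46/(-5) + 97/103)/9 = -28192 - (-4)*(-46*(-⅕) + 97*(1/103))/9 = -28192 - (-4)*(46/5 + 97/103)/9 = -28192 - (-4)*5223/(9*515) = -28192 - 1*(-6964/1545) = -28192 + 6964/1545 = -43549676/1545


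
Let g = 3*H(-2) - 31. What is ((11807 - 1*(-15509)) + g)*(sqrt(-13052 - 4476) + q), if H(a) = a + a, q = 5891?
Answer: 160665243 + 54546*I*sqrt(4382) ≈ 1.6067e+8 + 3.6108e+6*I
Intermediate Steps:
H(a) = 2*a
g = -43 (g = 3*(2*(-2)) - 31 = 3*(-4) - 31 = -12 - 31 = -43)
((11807 - 1*(-15509)) + g)*(sqrt(-13052 - 4476) + q) = ((11807 - 1*(-15509)) - 43)*(sqrt(-13052 - 4476) + 5891) = ((11807 + 15509) - 43)*(sqrt(-17528) + 5891) = (27316 - 43)*(2*I*sqrt(4382) + 5891) = 27273*(5891 + 2*I*sqrt(4382)) = 160665243 + 54546*I*sqrt(4382)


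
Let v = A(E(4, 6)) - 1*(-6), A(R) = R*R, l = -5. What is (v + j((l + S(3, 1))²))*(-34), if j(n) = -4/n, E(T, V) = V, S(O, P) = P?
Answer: -2839/2 ≈ -1419.5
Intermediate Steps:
A(R) = R²
v = 42 (v = 6² - 1*(-6) = 36 + 6 = 42)
(v + j((l + S(3, 1))²))*(-34) = (42 - 4/(-5 + 1)²)*(-34) = (42 - 4/((-4)²))*(-34) = (42 - 4/16)*(-34) = (42 - 4*1/16)*(-34) = (42 - ¼)*(-34) = (167/4)*(-34) = -2839/2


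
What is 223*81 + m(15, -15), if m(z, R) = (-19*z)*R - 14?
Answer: 22324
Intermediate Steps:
m(z, R) = -14 - 19*R*z (m(z, R) = -19*R*z - 14 = -14 - 19*R*z)
223*81 + m(15, -15) = 223*81 + (-14 - 19*(-15)*15) = 18063 + (-14 + 4275) = 18063 + 4261 = 22324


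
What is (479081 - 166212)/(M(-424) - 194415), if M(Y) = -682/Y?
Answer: -66328228/41215639 ≈ -1.6093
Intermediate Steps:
(479081 - 166212)/(M(-424) - 194415) = (479081 - 166212)/(-682/(-424) - 194415) = 312869/(-682*(-1/424) - 194415) = 312869/(341/212 - 194415) = 312869/(-41215639/212) = 312869*(-212/41215639) = -66328228/41215639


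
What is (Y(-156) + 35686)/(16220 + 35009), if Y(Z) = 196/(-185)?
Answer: 6601714/9477365 ≈ 0.69658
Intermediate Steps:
Y(Z) = -196/185 (Y(Z) = 196*(-1/185) = -196/185)
(Y(-156) + 35686)/(16220 + 35009) = (-196/185 + 35686)/(16220 + 35009) = (6601714/185)/51229 = (6601714/185)*(1/51229) = 6601714/9477365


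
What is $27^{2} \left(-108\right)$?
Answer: $-78732$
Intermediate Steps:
$27^{2} \left(-108\right) = 729 \left(-108\right) = -78732$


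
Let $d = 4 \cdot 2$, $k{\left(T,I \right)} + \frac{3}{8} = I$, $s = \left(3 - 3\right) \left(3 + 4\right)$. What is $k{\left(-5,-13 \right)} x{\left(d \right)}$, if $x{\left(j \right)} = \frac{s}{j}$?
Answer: $0$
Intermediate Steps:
$s = 0$ ($s = 0 \cdot 7 = 0$)
$k{\left(T,I \right)} = - \frac{3}{8} + I$
$d = 8$
$x{\left(j \right)} = 0$ ($x{\left(j \right)} = \frac{0}{j} = 0$)
$k{\left(-5,-13 \right)} x{\left(d \right)} = \left(- \frac{3}{8} - 13\right) 0 = \left(- \frac{107}{8}\right) 0 = 0$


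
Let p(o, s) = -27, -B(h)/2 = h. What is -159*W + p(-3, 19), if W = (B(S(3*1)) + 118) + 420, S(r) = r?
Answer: -84615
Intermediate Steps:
B(h) = -2*h
W = 532 (W = (-6 + 118) + 420 = 112 + 420 = 532)
-159*W + p(-3, 19) = -159*532 - 27 = -84588 - 27 = -84615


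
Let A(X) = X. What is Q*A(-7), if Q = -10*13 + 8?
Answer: 854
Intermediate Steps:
Q = -122 (Q = -130 + 8 = -122)
Q*A(-7) = -122*(-7) = 854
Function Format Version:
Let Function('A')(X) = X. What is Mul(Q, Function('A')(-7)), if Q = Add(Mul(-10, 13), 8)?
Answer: 854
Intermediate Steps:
Q = -122 (Q = Add(-130, 8) = -122)
Mul(Q, Function('A')(-7)) = Mul(-122, -7) = 854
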